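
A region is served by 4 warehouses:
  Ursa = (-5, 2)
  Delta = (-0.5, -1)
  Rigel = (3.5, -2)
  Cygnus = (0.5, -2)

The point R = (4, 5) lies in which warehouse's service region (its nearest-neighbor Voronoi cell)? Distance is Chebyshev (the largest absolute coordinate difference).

d(R, Ursa) = max(9, 3) = 9
d(R, Delta) = max(4.5, 6) = 6
d(R, Rigel) = max(0.5, 7) = 7
d(R, Cygnus) = max(3.5, 7) = 7
The smallest is to Delta, so R lies in the Voronoi region of Delta.

Delta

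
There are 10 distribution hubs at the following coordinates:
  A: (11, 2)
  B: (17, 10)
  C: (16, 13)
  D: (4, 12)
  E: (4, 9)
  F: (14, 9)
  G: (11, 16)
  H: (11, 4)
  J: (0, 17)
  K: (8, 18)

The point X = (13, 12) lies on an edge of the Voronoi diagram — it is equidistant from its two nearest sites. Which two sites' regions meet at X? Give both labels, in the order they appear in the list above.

C and F

Squared distances from X to each site:
|XA|² = (13−11)² + (12−2)² = 4 + 100 = 104
|XB|² = (13−17)² + (12−10)² = 16 + 4 = 20
|XC|² = (13−16)² + (12−13)² = 9 + 1 = 10
|XD|² = (13−4)² + (12−12)² = 81 + 0 = 81
|XE|² = (13−4)² + (12−9)² = 81 + 9 = 90
|XF|² = (13−14)² + (12−9)² = 1 + 9 = 10
|XG|² = (13−11)² + (12−16)² = 4 + 16 = 20
|XH|² = (13−11)² + (12−4)² = 4 + 64 = 68
|XJ|² = (13−0)² + (12−17)² = 169 + 25 = 194
|XK|² = (13−8)² + (12−18)² = 25 + 36 = 61
X is equidistant from C and F (both at squared distance 10), and every other site is strictly farther — so X lies on the C–F Voronoi edge.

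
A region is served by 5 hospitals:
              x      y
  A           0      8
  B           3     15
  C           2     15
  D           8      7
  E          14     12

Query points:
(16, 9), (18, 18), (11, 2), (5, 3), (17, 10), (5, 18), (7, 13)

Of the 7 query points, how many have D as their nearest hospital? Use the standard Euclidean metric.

(16, 9) — d² to each: A:257, B:205, C:232, D:68, E:13 → nearest is E
(18, 18) — d² to each: A:424, B:234, C:265, D:221, E:52 → nearest is E
(11, 2) — d² to each: A:157, B:233, C:250, D:34, E:109 → nearest is D
(5, 3) — d² to each: A:50, B:148, C:153, D:25, E:162 → nearest is D
(17, 10) — d² to each: A:293, B:221, C:250, D:90, E:13 → nearest is E
(5, 18) — d² to each: A:125, B:13, C:18, D:130, E:117 → nearest is B
(7, 13) — d² to each: A:74, B:20, C:29, D:37, E:50 → nearest is B
2 of the 7 points have D as nearest.

2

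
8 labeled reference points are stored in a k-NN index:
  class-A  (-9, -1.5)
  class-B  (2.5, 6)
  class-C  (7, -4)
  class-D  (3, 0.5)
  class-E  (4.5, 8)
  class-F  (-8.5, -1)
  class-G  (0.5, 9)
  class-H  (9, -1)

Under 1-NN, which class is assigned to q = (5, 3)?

class-D

Compare squared distances (the ordering matches that of the actual distances):
d²(q, class-A) = 196 + 20.25 = 216.25
d²(q, class-B) = 6.25 + 9 = 15.25
d²(q, class-C) = 4 + 49 = 53
d²(q, class-D) = 4 + 6.25 = 10.25
d²(q, class-E) = 0.25 + 25 = 25.25
d²(q, class-F) = 182.25 + 16 = 198.25
d²(q, class-G) = 20.25 + 36 = 56.25
d²(q, class-H) = 16 + 16 = 32
Minimum is at class-D.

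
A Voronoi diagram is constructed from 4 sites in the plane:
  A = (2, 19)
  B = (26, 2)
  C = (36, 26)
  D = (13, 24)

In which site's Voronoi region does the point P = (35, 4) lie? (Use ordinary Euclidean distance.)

B

Since √ is increasing, it suffices to compare squared distances:
|PA|² = (35−2)² + (4−19)² = 1089 + 225 = 1314
|PB|² = (35−26)² + (4−2)² = 81 + 4 = 85
|PC|² = (35−36)² + (4−26)² = 1 + 484 = 485
|PD|² = (35−13)² + (4−24)² = 484 + 400 = 884
B is nearest.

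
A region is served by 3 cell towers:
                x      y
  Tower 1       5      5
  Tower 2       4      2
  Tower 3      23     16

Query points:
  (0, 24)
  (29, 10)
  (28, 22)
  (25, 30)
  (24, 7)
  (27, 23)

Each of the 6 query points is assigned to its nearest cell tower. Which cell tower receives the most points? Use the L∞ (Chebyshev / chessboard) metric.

(0, 24) — d to each: Tower 1:19, Tower 2:22, Tower 3:23 → nearest is Tower 1
(29, 10) — d to each: Tower 1:24, Tower 2:25, Tower 3:6 → nearest is Tower 3
(28, 22) — d to each: Tower 1:23, Tower 2:24, Tower 3:6 → nearest is Tower 3
(25, 30) — d to each: Tower 1:25, Tower 2:28, Tower 3:14 → nearest is Tower 3
(24, 7) — d to each: Tower 1:19, Tower 2:20, Tower 3:9 → nearest is Tower 3
(27, 23) — d to each: Tower 1:22, Tower 2:23, Tower 3:7 → nearest is Tower 3
Tally — Tower 1:1, Tower 3:5. Tower 3 captures the most (5).

Tower 3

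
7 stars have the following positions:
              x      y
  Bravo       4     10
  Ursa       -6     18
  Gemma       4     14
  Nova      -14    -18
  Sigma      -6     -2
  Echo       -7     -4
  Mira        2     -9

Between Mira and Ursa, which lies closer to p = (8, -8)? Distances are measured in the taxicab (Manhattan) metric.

Mira

d(p, Mira) = |8−2| + |-8−(-9)| = 6 + 1 = 7
d(p, Ursa) = |8−(-6)| + |-8−18| = 14 + 26 = 40
7 < 40, so Mira is closer.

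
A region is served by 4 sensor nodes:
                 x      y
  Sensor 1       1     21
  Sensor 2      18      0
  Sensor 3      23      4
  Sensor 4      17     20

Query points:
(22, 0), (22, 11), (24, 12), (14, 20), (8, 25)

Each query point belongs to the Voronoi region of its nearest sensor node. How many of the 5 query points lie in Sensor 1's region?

1

(22, 0) — d² to each: Sensor 1:882, Sensor 2:16, Sensor 3:17, Sensor 4:425 → nearest is Sensor 2
(22, 11) — d² to each: Sensor 1:541, Sensor 2:137, Sensor 3:50, Sensor 4:106 → nearest is Sensor 3
(24, 12) — d² to each: Sensor 1:610, Sensor 2:180, Sensor 3:65, Sensor 4:113 → nearest is Sensor 3
(14, 20) — d² to each: Sensor 1:170, Sensor 2:416, Sensor 3:337, Sensor 4:9 → nearest is Sensor 4
(8, 25) — d² to each: Sensor 1:65, Sensor 2:725, Sensor 3:666, Sensor 4:106 → nearest is Sensor 1
1 of the 5 points has Sensor 1 as nearest.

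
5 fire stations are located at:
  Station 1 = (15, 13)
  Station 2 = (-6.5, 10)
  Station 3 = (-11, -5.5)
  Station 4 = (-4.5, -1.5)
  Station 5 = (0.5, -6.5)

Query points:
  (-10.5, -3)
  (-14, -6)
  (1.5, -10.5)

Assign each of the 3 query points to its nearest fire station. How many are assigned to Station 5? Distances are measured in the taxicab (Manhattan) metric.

(-10.5, -3) — d to each: Station 1:41.5, Station 2:17, Station 3:3, Station 4:7.5, Station 5:14.5 → nearest is Station 3
(-14, -6) — d to each: Station 1:48, Station 2:23.5, Station 3:3.5, Station 4:14, Station 5:15 → nearest is Station 3
(1.5, -10.5) — d to each: Station 1:37, Station 2:28.5, Station 3:17.5, Station 4:15, Station 5:5 → nearest is Station 5
1 of the 3 points has Station 5 as nearest.

1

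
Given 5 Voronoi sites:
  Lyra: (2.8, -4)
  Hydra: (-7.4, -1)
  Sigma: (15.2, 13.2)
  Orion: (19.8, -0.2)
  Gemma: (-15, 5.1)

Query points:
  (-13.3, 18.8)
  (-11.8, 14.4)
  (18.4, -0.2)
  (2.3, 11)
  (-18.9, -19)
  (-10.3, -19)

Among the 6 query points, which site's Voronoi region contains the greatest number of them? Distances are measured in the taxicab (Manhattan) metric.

Gemma

(-13.3, 18.8) — d to each: Lyra:38.9, Hydra:25.7, Sigma:34.1, Orion:52.1, Gemma:15.4 → nearest is Gemma
(-11.8, 14.4) — d to each: Lyra:33, Hydra:19.8, Sigma:28.2, Orion:46.2, Gemma:12.5 → nearest is Gemma
(18.4, -0.2) — d to each: Lyra:19.4, Hydra:26.6, Sigma:16.6, Orion:1.4, Gemma:38.7 → nearest is Orion
(2.3, 11) — d to each: Lyra:15.5, Hydra:21.7, Sigma:15.1, Orion:28.7, Gemma:23.2 → nearest is Sigma
(-18.9, -19) — d to each: Lyra:36.7, Hydra:29.5, Sigma:66.3, Orion:57.5, Gemma:28 → nearest is Gemma
(-10.3, -19) — d to each: Lyra:28.1, Hydra:20.9, Sigma:57.7, Orion:48.9, Gemma:28.8 → nearest is Hydra
Tally — Hydra:1, Sigma:1, Orion:1, Gemma:3. Gemma captures the most (3).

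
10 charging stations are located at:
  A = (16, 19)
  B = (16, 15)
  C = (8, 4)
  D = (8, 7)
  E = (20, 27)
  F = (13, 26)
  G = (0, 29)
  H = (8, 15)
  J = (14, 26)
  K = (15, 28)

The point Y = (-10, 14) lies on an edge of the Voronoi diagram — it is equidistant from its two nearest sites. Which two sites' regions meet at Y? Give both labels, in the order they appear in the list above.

G and H

Squared distances from Y to each site:
|YA|² = 676 + 25 = 701
|YB|² = 676 + 1 = 677
|YC|² = 324 + 100 = 424
|YD|² = 324 + 49 = 373
|YE|² = 900 + 169 = 1069
|YF|² = 529 + 144 = 673
|YG|² = 100 + 225 = 325
|YH|² = 324 + 1 = 325
|YJ|² = 576 + 144 = 720
|YK|² = 625 + 196 = 821
Y is equidistant from G and H (both at squared distance 325), and every other site is strictly farther — so Y lies on the G–H Voronoi edge.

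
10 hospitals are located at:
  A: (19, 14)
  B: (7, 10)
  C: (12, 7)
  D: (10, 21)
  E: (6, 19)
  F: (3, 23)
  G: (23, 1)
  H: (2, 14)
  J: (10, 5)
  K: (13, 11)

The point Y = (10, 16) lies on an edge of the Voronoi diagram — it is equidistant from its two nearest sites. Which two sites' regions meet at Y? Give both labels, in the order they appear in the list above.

D and E

Squared distances from Y to each site:
|YA|² = (10−19)² + (16−14)² = 81 + 4 = 85
|YB|² = (10−7)² + (16−10)² = 9 + 36 = 45
|YC|² = (10−12)² + (16−7)² = 4 + 81 = 85
|YD|² = (10−10)² + (16−21)² = 0 + 25 = 25
|YE|² = (10−6)² + (16−19)² = 16 + 9 = 25
|YF|² = (10−3)² + (16−23)² = 49 + 49 = 98
|YG|² = (10−23)² + (16−1)² = 169 + 225 = 394
|YH|² = (10−2)² + (16−14)² = 64 + 4 = 68
|YJ|² = (10−10)² + (16−5)² = 0 + 121 = 121
|YK|² = (10−13)² + (16−11)² = 9 + 25 = 34
Y is equidistant from D and E (both at squared distance 25), and every other site is strictly farther — so Y lies on the D–E Voronoi edge.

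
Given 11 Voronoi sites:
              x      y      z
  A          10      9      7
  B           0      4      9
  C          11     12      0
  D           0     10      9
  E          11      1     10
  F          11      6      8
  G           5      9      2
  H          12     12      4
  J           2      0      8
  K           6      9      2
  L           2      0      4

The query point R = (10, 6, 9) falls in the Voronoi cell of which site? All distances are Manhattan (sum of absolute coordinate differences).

F

d(R,A) = |10−10| + |6−9| + |9−7| = 0 + 3 + 2 = 5
d(R,B) = |10−0| + |6−4| + |9−9| = 10 + 2 + 0 = 12
d(R,C) = |10−11| + |6−12| + |9−0| = 1 + 6 + 9 = 16
d(R,D) = |10−0| + |6−10| + |9−9| = 10 + 4 + 0 = 14
d(R,E) = |10−11| + |6−1| + |9−10| = 1 + 5 + 1 = 7
d(R,F) = |10−11| + |6−6| + |9−8| = 1 + 0 + 1 = 2
d(R,G) = |10−5| + |6−9| + |9−2| = 5 + 3 + 7 = 15
d(R,H) = |10−12| + |6−12| + |9−4| = 2 + 6 + 5 = 13
d(R,J) = |10−2| + |6−0| + |9−8| = 8 + 6 + 1 = 15
d(R,K) = |10−6| + |6−9| + |9−2| = 4 + 3 + 7 = 14
d(R,L) = |10−2| + |6−0| + |9−4| = 8 + 6 + 5 = 19
Minimum is at F.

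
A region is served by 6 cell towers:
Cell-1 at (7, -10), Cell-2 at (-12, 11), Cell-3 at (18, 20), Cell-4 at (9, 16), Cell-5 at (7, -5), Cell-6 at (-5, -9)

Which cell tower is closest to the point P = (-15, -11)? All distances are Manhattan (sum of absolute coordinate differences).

Cell-6

d(P, Cell-1) = |-15−7| + |-11−(-10)| = 22 + 1 = 23
d(P, Cell-2) = |-15−(-12)| + |-11−11| = 3 + 22 = 25
d(P, Cell-3) = |-15−18| + |-11−20| = 33 + 31 = 64
d(P, Cell-4) = |-15−9| + |-11−16| = 24 + 27 = 51
d(P, Cell-5) = |-15−7| + |-11−(-5)| = 22 + 6 = 28
d(P, Cell-6) = |-15−(-5)| + |-11−(-9)| = 10 + 2 = 12
Minimum is at Cell-6.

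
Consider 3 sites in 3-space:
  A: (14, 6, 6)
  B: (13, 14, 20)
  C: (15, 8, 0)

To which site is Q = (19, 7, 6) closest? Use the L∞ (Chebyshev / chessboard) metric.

d(Q,A) = max(5, 1, 0) = 5
d(Q,B) = max(6, 7, 14) = 14
d(Q,C) = max(4, 1, 6) = 6
Minimum is at A.

A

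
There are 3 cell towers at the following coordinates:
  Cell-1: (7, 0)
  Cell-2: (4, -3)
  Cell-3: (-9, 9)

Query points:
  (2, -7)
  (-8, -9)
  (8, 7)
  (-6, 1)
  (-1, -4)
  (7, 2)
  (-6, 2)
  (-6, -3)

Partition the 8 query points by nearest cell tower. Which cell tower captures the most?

Cell-2

(2, -7) — d² to each: Cell-1:74, Cell-2:20, Cell-3:377 → nearest is Cell-2
(-8, -9) — d² to each: Cell-1:306, Cell-2:180, Cell-3:325 → nearest is Cell-2
(8, 7) — d² to each: Cell-1:50, Cell-2:116, Cell-3:293 → nearest is Cell-1
(-6, 1) — d² to each: Cell-1:170, Cell-2:116, Cell-3:73 → nearest is Cell-3
(-1, -4) — d² to each: Cell-1:80, Cell-2:26, Cell-3:233 → nearest is Cell-2
(7, 2) — d² to each: Cell-1:4, Cell-2:34, Cell-3:305 → nearest is Cell-1
(-6, 2) — d² to each: Cell-1:173, Cell-2:125, Cell-3:58 → nearest is Cell-3
(-6, -3) — d² to each: Cell-1:178, Cell-2:100, Cell-3:153 → nearest is Cell-2
Tally — Cell-1:2, Cell-2:4, Cell-3:2. Cell-2 captures the most (4).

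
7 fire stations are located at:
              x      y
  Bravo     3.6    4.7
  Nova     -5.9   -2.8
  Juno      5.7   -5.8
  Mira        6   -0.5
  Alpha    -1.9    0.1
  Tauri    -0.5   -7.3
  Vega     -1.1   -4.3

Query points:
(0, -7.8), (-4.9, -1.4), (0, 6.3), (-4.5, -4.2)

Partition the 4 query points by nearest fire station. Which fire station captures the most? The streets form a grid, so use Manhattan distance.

(0, -7.8) — d to each: Bravo:16.1, Nova:10.9, Juno:7.7, Mira:13.3, Alpha:9.8, Tauri:1, Vega:4.6 → nearest is Tauri
(-4.9, -1.4) — d to each: Bravo:14.6, Nova:2.4, Juno:15, Mira:11.8, Alpha:4.5, Tauri:10.3, Vega:6.7 → nearest is Nova
(0, 6.3) — d to each: Bravo:5.2, Nova:15, Juno:17.8, Mira:12.8, Alpha:8.1, Tauri:14.1, Vega:11.7 → nearest is Bravo
(-4.5, -4.2) — d to each: Bravo:17, Nova:2.8, Juno:11.8, Mira:14.2, Alpha:6.9, Tauri:7.1, Vega:3.5 → nearest is Nova
Tally — Bravo:1, Nova:2, Tauri:1. Nova captures the most (2).

Nova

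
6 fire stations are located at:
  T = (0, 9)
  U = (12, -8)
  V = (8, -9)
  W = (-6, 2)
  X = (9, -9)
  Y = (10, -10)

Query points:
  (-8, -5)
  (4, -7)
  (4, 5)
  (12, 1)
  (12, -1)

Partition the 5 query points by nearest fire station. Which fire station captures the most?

U

(-8, -5) — d² to each: T:260, U:409, V:272, W:53, X:305, Y:349 → nearest is W
(4, -7) — d² to each: T:272, U:65, V:20, W:181, X:29, Y:45 → nearest is V
(4, 5) — d² to each: T:32, U:233, V:212, W:109, X:221, Y:261 → nearest is T
(12, 1) — d² to each: T:208, U:81, V:116, W:325, X:109, Y:125 → nearest is U
(12, -1) — d² to each: T:244, U:49, V:80, W:333, X:73, Y:85 → nearest is U
Tally — T:1, U:2, V:1, W:1. U captures the most (2).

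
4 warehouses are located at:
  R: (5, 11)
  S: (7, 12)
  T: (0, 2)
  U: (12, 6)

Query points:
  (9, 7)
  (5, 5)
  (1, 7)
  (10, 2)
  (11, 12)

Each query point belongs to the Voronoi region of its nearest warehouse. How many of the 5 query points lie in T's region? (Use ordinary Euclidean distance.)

2

(9, 7) — d² to each: R:32, S:29, T:106, U:10 → nearest is U
(5, 5) — d² to each: R:36, S:53, T:34, U:50 → nearest is T
(1, 7) — d² to each: R:32, S:61, T:26, U:122 → nearest is T
(10, 2) — d² to each: R:106, S:109, T:100, U:20 → nearest is U
(11, 12) — d² to each: R:37, S:16, T:221, U:37 → nearest is S
2 of the 5 points have T as nearest.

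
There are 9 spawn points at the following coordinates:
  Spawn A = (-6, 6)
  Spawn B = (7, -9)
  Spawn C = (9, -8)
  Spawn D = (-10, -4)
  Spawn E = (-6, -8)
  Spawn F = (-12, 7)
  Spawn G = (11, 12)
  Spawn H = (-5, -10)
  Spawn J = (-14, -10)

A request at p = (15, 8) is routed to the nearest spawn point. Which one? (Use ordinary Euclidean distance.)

Squared Euclidean distances:
d²(p, Spawn A) = (15−(-6))² + (8−6)² = 441 + 4 = 445
d²(p, Spawn B) = (15−7)² + (8−(-9))² = 64 + 289 = 353
d²(p, Spawn C) = (15−9)² + (8−(-8))² = 36 + 256 = 292
d²(p, Spawn D) = (15−(-10))² + (8−(-4))² = 625 + 144 = 769
d²(p, Spawn E) = (15−(-6))² + (8−(-8))² = 441 + 256 = 697
d²(p, Spawn F) = (15−(-12))² + (8−7)² = 729 + 1 = 730
d²(p, Spawn G) = (15−11)² + (8−12)² = 16 + 16 = 32
d²(p, Spawn H) = (15−(-5))² + (8−(-10))² = 400 + 324 = 724
d²(p, Spawn J) = (15−(-14))² + (8−(-10))² = 841 + 324 = 1165
Spawn G is nearest.

Spawn G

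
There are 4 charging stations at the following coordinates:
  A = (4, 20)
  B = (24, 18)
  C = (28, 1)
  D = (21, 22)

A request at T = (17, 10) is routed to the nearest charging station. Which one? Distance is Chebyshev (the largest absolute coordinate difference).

B

d(T,A) = max(13, 10) = 13
d(T,B) = max(7, 8) = 8
d(T,C) = max(11, 9) = 11
d(T,D) = max(4, 12) = 12
B is nearest.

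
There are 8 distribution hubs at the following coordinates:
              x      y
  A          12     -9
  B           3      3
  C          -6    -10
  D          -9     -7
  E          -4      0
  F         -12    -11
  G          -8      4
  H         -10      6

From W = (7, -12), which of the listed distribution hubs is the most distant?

H

Squared Euclidean distances:
|WA|² = (7−12)² + (-12−(-9))² = 25 + 9 = 34
|WB|² = (7−3)² + (-12−3)² = 16 + 225 = 241
|WC|² = (7−(-6))² + (-12−(-10))² = 169 + 4 = 173
|WD|² = (7−(-9))² + (-12−(-7))² = 256 + 25 = 281
|WE|² = (7−(-4))² + (-12−0)² = 121 + 144 = 265
|WF|² = (7−(-12))² + (-12−(-11))² = 361 + 1 = 362
|WG|² = (7−(-8))² + (-12−4)² = 225 + 256 = 481
|WH|² = (7−(-10))² + (-12−6)² = 289 + 324 = 613
The largest is to H.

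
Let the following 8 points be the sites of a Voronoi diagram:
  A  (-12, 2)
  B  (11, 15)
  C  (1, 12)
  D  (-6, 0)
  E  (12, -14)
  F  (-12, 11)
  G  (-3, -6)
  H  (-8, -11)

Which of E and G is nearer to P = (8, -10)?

Compare squared distances:
|PE|² = (8−12)² + (-10−(-14))² = 16 + 16 = 32
|PG|² = (8−(-3))² + (-10−(-6))² = 121 + 16 = 137
32 < 137, so E is closer.

E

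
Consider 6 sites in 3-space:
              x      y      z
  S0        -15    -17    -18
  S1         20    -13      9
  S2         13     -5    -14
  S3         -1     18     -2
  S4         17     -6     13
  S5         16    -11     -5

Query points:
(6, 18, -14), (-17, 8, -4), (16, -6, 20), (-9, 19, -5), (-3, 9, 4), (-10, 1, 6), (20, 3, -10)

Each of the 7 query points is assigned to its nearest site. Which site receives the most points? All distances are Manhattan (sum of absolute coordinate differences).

S3

(6, 18, -14) — d to each: S0:60, S1:68, S2:30, S3:19, S4:62, S5:48 → nearest is S3
(-17, 8, -4) — d to each: S0:41, S1:71, S2:53, S3:28, S4:65, S5:53 → nearest is S3
(16, -6, 20) — d to each: S0:80, S1:22, S2:38, S3:63, S4:8, S5:30 → nearest is S4
(-9, 19, -5) — d to each: S0:55, S1:75, S2:55, S3:12, S4:69, S5:55 → nearest is S3
(-3, 9, 4) — d to each: S0:60, S1:50, S2:48, S3:17, S4:44, S5:48 → nearest is S3
(-10, 1, 6) — d to each: S0:47, S1:47, S2:49, S3:34, S4:41, S5:49 → nearest is S3
(20, 3, -10) — d to each: S0:63, S1:35, S2:19, S3:44, S4:35, S5:23 → nearest is S2
Tally — S2:1, S3:5, S4:1. S3 captures the most (5).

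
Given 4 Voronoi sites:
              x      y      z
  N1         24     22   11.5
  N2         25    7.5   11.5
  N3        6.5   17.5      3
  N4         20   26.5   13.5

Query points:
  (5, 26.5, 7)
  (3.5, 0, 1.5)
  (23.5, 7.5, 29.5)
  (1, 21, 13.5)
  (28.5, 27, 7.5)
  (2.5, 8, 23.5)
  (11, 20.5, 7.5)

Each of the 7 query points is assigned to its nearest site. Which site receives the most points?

(5, 26.5, 7) — d² to each: N1:401.5, N2:781.25, N3:99.25, N4:267.25 → nearest is N3
(3.5, 0, 1.5) — d² to each: N1:1004.25, N2:618.5, N3:317.5, N4:1118.5 → nearest is N3
(23.5, 7.5, 29.5) — d² to each: N1:534.5, N2:326.25, N3:1091.25, N4:629.25 → nearest is N2
(1, 21, 13.5) — d² to each: N1:534, N2:762.25, N3:152.75, N4:391.25 → nearest is N3
(28.5, 27, 7.5) — d² to each: N1:61.25, N2:408.5, N3:594.5, N4:108.5 → nearest is N1
(2.5, 8, 23.5) — d² to each: N1:802.25, N2:650.5, N3:526.5, N4:748.5 → nearest is N3
(11, 20.5, 7.5) — d² to each: N1:187.25, N2:381, N3:49.5, N4:153 → nearest is N3
Tally — N1:1, N2:1, N3:5. N3 captures the most (5).

N3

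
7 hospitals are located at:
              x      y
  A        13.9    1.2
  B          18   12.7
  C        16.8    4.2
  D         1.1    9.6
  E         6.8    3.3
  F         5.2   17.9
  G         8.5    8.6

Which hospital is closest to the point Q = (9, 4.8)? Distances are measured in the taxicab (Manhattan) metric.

E

d(Q,A) = |9−13.9| + |4.8−1.2| = 4.9 + 3.6 = 8.5
d(Q,B) = |9−18| + |4.8−12.7| = 9 + 7.9 = 16.9
d(Q,C) = |9−16.8| + |4.8−4.2| = 7.8 + 0.6 = 8.4
d(Q,D) = |9−1.1| + |4.8−9.6| = 7.9 + 4.8 = 12.7
d(Q,E) = |9−6.8| + |4.8−3.3| = 2.2 + 1.5 = 3.7
d(Q,F) = |9−5.2| + |4.8−17.9| = 3.8 + 13.1 = 16.9
d(Q,G) = |9−8.5| + |4.8−8.6| = 0.5 + 3.8 = 4.3
Minimum is at E.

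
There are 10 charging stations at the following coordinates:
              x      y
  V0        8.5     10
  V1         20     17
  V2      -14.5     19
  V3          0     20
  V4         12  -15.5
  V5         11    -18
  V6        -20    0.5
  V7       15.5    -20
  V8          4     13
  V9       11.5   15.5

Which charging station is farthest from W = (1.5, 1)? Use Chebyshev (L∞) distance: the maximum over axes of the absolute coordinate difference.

d(W,V0) = max(7, 9) = 9
d(W,V1) = max(18.5, 16) = 18.5
d(W,V2) = max(16, 18) = 18
d(W,V3) = max(1.5, 19) = 19
d(W,V4) = max(10.5, 16.5) = 16.5
d(W,V5) = max(9.5, 19) = 19
d(W,V6) = max(21.5, 0.5) = 21.5
d(W,V7) = max(14, 21) = 21
d(W,V8) = max(2.5, 12) = 12
d(W,V9) = max(10, 14.5) = 14.5
The largest is to V6.

V6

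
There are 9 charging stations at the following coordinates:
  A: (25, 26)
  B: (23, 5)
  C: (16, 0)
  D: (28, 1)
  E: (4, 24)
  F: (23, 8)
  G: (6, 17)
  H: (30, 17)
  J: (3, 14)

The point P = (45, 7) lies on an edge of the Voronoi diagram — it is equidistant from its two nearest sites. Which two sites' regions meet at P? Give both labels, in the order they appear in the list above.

D and H

Squared distances from P to each site:
|PA|² = 400 + 361 = 761
|PB|² = 484 + 4 = 488
|PC|² = 841 + 49 = 890
|PD|² = 289 + 36 = 325
|PE|² = 1681 + 289 = 1970
|PF|² = 484 + 1 = 485
|PG|² = 1521 + 100 = 1621
|PH|² = 225 + 100 = 325
|PJ|² = 1764 + 49 = 1813
P is equidistant from D and H (both at squared distance 325), and every other site is strictly farther — so P lies on the D–H Voronoi edge.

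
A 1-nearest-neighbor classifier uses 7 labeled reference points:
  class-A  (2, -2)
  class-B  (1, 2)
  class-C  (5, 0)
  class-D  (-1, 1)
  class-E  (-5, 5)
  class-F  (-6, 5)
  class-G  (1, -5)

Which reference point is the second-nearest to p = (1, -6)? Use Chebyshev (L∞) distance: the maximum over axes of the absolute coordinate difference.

d(p, class-A) = max(1, 4) = 4
d(p, class-B) = max(0, 8) = 8
d(p, class-C) = max(4, 6) = 6
d(p, class-D) = max(2, 7) = 7
d(p, class-E) = max(6, 11) = 11
d(p, class-F) = max(7, 11) = 11
d(p, class-G) = max(0, 1) = 1
Sorted ascending: class-G, class-A, class-C, … — the second-nearest is class-A.

class-A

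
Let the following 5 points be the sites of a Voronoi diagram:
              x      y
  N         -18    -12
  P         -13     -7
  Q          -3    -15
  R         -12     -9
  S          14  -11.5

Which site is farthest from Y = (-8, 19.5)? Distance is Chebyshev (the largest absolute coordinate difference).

d(Y,N) = max(10, 31.5) = 31.5
d(Y,P) = max(5, 26.5) = 26.5
d(Y,Q) = max(5, 34.5) = 34.5
d(Y,R) = max(4, 28.5) = 28.5
d(Y,S) = max(22, 31) = 31
The largest is to Q.

Q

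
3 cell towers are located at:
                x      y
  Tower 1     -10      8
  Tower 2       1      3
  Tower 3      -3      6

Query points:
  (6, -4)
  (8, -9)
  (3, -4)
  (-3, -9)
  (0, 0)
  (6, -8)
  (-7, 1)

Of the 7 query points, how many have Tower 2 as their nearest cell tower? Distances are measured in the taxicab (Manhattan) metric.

(6, -4) — d to each: Tower 1:28, Tower 2:12, Tower 3:19 → nearest is Tower 2
(8, -9) — d to each: Tower 1:35, Tower 2:19, Tower 3:26 → nearest is Tower 2
(3, -4) — d to each: Tower 1:25, Tower 2:9, Tower 3:16 → nearest is Tower 2
(-3, -9) — d to each: Tower 1:24, Tower 2:16, Tower 3:15 → nearest is Tower 3
(0, 0) — d to each: Tower 1:18, Tower 2:4, Tower 3:9 → nearest is Tower 2
(6, -8) — d to each: Tower 1:32, Tower 2:16, Tower 3:23 → nearest is Tower 2
(-7, 1) — d to each: Tower 1:10, Tower 2:10, Tower 3:9 → nearest is Tower 3
5 of the 7 points have Tower 2 as nearest.

5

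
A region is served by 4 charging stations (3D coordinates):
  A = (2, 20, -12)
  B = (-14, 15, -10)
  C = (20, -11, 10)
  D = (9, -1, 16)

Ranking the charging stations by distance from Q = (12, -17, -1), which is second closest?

D

Since √ is increasing, it suffices to compare squared distances:
|QA|² = (12−2)² + (-17−20)² + (-1−(-12))² = 100 + 1369 + 121 = 1590
|QB|² = (12−(-14))² + (-17−15)² + (-1−(-10))² = 676 + 1024 + 81 = 1781
|QC|² = (12−20)² + (-17−(-11))² + (-1−10)² = 64 + 36 + 121 = 221
|QD|² = (12−9)² + (-17−(-1))² + (-1−16)² = 9 + 256 + 289 = 554
Sorted ascending: C, D, A, … — the second-nearest is D.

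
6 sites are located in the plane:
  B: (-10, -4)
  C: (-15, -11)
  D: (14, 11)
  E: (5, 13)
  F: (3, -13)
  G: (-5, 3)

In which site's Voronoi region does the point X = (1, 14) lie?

E

Compare squared distances (the ordering matches that of the actual distances):
|XB|² = (1−(-10))² + (14−(-4))² = 121 + 324 = 445
|XC|² = (1−(-15))² + (14−(-11))² = 256 + 625 = 881
|XD|² = (1−14)² + (14−11)² = 169 + 9 = 178
|XE|² = (1−5)² + (14−13)² = 16 + 1 = 17
|XF|² = (1−3)² + (14−(-13))² = 4 + 729 = 733
|XG|² = (1−(-5))² + (14−3)² = 36 + 121 = 157
E is nearest.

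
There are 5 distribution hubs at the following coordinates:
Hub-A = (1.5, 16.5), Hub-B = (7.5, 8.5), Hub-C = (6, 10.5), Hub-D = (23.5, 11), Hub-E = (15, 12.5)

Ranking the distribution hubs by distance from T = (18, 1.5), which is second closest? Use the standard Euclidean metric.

Hub-E

Since √ is increasing, it suffices to compare squared distances:
d²(T, Hub-A) = (18−1.5)² + (1.5−16.5)² = 272.25 + 225 = 497.25
d²(T, Hub-B) = (18−7.5)² + (1.5−8.5)² = 110.25 + 49 = 159.25
d²(T, Hub-C) = (18−6)² + (1.5−10.5)² = 144 + 81 = 225
d²(T, Hub-D) = (18−23.5)² + (1.5−11)² = 30.25 + 90.25 = 120.5
d²(T, Hub-E) = (18−15)² + (1.5−12.5)² = 9 + 121 = 130
Sorted ascending: Hub-D, Hub-E, Hub-B, … — the second-nearest is Hub-E.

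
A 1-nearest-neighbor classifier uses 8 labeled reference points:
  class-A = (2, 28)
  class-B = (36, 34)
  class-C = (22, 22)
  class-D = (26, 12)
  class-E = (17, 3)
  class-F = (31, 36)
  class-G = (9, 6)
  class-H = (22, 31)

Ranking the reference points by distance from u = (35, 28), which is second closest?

class-F

Compare squared distances (the ordering matches that of the actual distances):
d²(u, class-A) = 1089 + 0 = 1089
d²(u, class-B) = 1 + 36 = 37
d²(u, class-C) = 169 + 36 = 205
d²(u, class-D) = 81 + 256 = 337
d²(u, class-E) = 324 + 625 = 949
d²(u, class-F) = 16 + 64 = 80
d²(u, class-G) = 676 + 484 = 1160
d²(u, class-H) = 169 + 9 = 178
Sorted ascending: class-B, class-F, class-H, … — the second-nearest is class-F.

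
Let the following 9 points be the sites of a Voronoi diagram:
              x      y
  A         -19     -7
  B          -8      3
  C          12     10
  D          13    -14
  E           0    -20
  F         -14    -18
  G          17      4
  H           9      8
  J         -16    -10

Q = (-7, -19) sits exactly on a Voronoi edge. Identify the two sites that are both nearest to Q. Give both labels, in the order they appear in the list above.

Squared distances from Q to each site:
|QA|² = 144 + 144 = 288
|QB|² = 1 + 484 = 485
|QC|² = 361 + 841 = 1202
|QD|² = 400 + 25 = 425
|QE|² = 49 + 1 = 50
|QF|² = 49 + 1 = 50
|QG|² = 576 + 529 = 1105
|QH|² = 256 + 729 = 985
|QJ|² = 81 + 81 = 162
Q is equidistant from E and F (both at squared distance 50), and every other site is strictly farther — so Q lies on the E–F Voronoi edge.

E and F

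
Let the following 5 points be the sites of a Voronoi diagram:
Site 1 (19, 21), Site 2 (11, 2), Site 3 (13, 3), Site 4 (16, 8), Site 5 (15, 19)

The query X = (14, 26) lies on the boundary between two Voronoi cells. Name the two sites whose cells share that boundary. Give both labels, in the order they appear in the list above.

Squared distances from X to each site:
d²(X, Site 1) = (14−19)² + (26−21)² = 25 + 25 = 50
d²(X, Site 2) = (14−11)² + (26−2)² = 9 + 576 = 585
d²(X, Site 3) = (14−13)² + (26−3)² = 1 + 529 = 530
d²(X, Site 4) = (14−16)² + (26−8)² = 4 + 324 = 328
d²(X, Site 5) = (14−15)² + (26−19)² = 1 + 49 = 50
X is equidistant from Site 1 and Site 5 (both at squared distance 50), and every other site is strictly farther — so X lies on the Site 1–Site 5 Voronoi edge.

Site 1 and Site 5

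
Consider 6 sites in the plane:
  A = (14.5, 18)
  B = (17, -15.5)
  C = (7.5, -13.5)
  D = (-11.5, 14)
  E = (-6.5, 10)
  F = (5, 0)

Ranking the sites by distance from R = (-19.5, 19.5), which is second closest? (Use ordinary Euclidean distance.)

E

Squared Euclidean distances:
|RA|² = (-19.5−14.5)² + (19.5−18)² = 1156 + 2.25 = 1158.25
|RB|² = (-19.5−17)² + (19.5−(-15.5))² = 1332.25 + 1225 = 2557.25
|RC|² = (-19.5−7.5)² + (19.5−(-13.5))² = 729 + 1089 = 1818
|RD|² = (-19.5−(-11.5))² + (19.5−14)² = 64 + 30.25 = 94.25
|RE|² = (-19.5−(-6.5))² + (19.5−10)² = 169 + 90.25 = 259.25
|RF|² = (-19.5−5)² + (19.5−0)² = 600.25 + 380.25 = 980.5
Sorted ascending: D, E, F, … — the second-nearest is E.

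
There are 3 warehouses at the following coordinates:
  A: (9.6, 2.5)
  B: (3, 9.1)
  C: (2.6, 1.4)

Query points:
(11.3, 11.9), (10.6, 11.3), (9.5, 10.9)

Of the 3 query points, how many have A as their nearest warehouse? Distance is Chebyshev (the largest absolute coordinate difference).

(11.3, 11.9) — d to each: A:9.4, B:8.3, C:10.5 → nearest is B
(10.6, 11.3) — d to each: A:8.8, B:7.6, C:9.9 → nearest is B
(9.5, 10.9) — d to each: A:8.4, B:6.5, C:9.5 → nearest is B
0 of the 3 points have A as nearest.

0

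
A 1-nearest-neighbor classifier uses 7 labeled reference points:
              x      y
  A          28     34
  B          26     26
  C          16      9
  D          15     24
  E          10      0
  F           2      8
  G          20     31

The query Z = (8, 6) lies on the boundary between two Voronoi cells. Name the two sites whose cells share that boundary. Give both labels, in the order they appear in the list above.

E and F

Squared distances from Z to each site:
|ZA|² = (8−28)² + (6−34)² = 400 + 784 = 1184
|ZB|² = (8−26)² + (6−26)² = 324 + 400 = 724
|ZC|² = (8−16)² + (6−9)² = 64 + 9 = 73
|ZD|² = (8−15)² + (6−24)² = 49 + 324 = 373
|ZE|² = (8−10)² + (6−0)² = 4 + 36 = 40
|ZF|² = (8−2)² + (6−8)² = 36 + 4 = 40
|ZG|² = (8−20)² + (6−31)² = 144 + 625 = 769
Z is equidistant from E and F (both at squared distance 40), and every other site is strictly farther — so Z lies on the E–F Voronoi edge.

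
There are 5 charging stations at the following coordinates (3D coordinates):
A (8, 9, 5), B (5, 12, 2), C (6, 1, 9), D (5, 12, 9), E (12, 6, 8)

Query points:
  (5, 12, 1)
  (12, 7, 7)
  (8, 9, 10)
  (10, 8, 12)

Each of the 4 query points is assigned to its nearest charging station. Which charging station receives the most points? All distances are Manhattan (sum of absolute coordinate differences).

(5, 12, 1) — d to each: A:10, B:1, C:20, D:8, E:20 → nearest is B
(12, 7, 7) — d to each: A:8, B:17, C:14, D:14, E:2 → nearest is E
(8, 9, 10) — d to each: A:5, B:14, C:11, D:7, E:9 → nearest is A
(10, 8, 12) — d to each: A:10, B:19, C:14, D:12, E:8 → nearest is E
Tally — A:1, B:1, E:2. E captures the most (2).

E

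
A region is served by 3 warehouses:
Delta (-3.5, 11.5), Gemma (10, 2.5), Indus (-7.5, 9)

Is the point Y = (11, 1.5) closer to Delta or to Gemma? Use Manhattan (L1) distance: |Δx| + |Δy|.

Gemma

d(Y, Delta) = |11−(-3.5)| + |1.5−11.5| = 14.5 + 10 = 24.5
d(Y, Gemma) = |11−10| + |1.5−2.5| = 1 + 1 = 2
24.5 > 2, so Gemma is closer.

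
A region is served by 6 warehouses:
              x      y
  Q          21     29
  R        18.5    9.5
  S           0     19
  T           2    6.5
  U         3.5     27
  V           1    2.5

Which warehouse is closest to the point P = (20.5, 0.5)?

R

Compare squared distances (the ordering matches that of the actual distances):
|PQ|² = (20.5−21)² + (0.5−29)² = 0.25 + 812.25 = 812.5
|PR|² = (20.5−18.5)² + (0.5−9.5)² = 4 + 81 = 85
|PS|² = (20.5−0)² + (0.5−19)² = 420.25 + 342.25 = 762.5
|PT|² = (20.5−2)² + (0.5−6.5)² = 342.25 + 36 = 378.25
|PU|² = (20.5−3.5)² + (0.5−27)² = 289 + 702.25 = 991.25
|PV|² = (20.5−1)² + (0.5−2.5)² = 380.25 + 4 = 384.25
R is nearest.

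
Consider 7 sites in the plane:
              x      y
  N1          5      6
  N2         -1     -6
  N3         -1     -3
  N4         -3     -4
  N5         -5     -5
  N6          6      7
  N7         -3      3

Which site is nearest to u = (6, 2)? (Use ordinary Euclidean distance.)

Compare squared distances (the ordering matches that of the actual distances):
|uN1|² = (6−5)² + (2−6)² = 1 + 16 = 17
|uN2|² = (6−(-1))² + (2−(-6))² = 49 + 64 = 113
|uN3|² = (6−(-1))² + (2−(-3))² = 49 + 25 = 74
|uN4|² = (6−(-3))² + (2−(-4))² = 81 + 36 = 117
|uN5|² = (6−(-5))² + (2−(-5))² = 121 + 49 = 170
|uN6|² = (6−6)² + (2−7)² = 0 + 25 = 25
|uN7|² = (6−(-3))² + (2−3)² = 81 + 1 = 82
The smallest is to N1, so u lies in the Voronoi region of N1.

N1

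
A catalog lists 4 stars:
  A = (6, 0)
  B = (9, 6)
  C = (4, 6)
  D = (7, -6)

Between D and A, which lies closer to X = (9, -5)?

D

Compare squared distances:
|XD|² = (9−7)² + (-5−(-6))² = 4 + 1 = 5
|XA|² = (9−6)² + (-5−0)² = 9 + 25 = 34
5 < 34, so D is closer.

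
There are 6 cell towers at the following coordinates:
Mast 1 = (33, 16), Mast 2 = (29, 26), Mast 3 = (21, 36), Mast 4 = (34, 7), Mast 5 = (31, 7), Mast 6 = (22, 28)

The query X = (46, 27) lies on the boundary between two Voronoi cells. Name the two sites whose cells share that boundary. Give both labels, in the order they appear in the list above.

Mast 1 and Mast 2

Squared distances from X to each site:
d²(X, Mast 1) = 169 + 121 = 290
d²(X, Mast 2) = 289 + 1 = 290
d²(X, Mast 3) = 625 + 81 = 706
d²(X, Mast 4) = 144 + 400 = 544
d²(X, Mast 5) = 225 + 400 = 625
d²(X, Mast 6) = 576 + 1 = 577
X is equidistant from Mast 1 and Mast 2 (both at squared distance 290), and every other site is strictly farther — so X lies on the Mast 1–Mast 2 Voronoi edge.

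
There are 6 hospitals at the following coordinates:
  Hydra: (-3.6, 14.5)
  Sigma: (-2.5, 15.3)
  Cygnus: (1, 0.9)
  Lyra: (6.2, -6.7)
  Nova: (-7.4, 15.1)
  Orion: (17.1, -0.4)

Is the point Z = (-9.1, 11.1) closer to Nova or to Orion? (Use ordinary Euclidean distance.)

Nova

Compare squared distances:
d²(Z, Nova) = (-9.1−(-7.4))² + (11.1−15.1)² = 2.89 + 16 = 18.89
d²(Z, Orion) = (-9.1−17.1)² + (11.1−(-0.4))² = 686.44 + 132.25 = 818.69
18.89 < 818.69, so Nova is closer.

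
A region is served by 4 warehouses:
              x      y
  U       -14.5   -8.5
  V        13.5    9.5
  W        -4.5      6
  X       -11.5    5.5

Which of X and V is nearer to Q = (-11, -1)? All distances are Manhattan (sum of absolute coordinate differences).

d(Q,X) = |-11−(-11.5)| + |-1−5.5| = 0.5 + 6.5 = 7
d(Q,V) = |-11−13.5| + |-1−9.5| = 24.5 + 10.5 = 35
7 < 35, so X is closer.

X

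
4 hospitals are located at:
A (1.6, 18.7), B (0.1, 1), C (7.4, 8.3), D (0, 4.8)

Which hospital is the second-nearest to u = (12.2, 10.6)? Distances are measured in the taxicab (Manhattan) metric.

d(u,A) = |12.2−1.6| + |10.6−18.7| = 10.6 + 8.1 = 18.7
d(u,B) = |12.2−0.1| + |10.6−1| = 12.1 + 9.6 = 21.7
d(u,C) = |12.2−7.4| + |10.6−8.3| = 4.8 + 2.3 = 7.1
d(u,D) = |12.2−0| + |10.6−4.8| = 12.2 + 5.8 = 18
Sorted ascending: C, D, A, … — the second-nearest is D.

D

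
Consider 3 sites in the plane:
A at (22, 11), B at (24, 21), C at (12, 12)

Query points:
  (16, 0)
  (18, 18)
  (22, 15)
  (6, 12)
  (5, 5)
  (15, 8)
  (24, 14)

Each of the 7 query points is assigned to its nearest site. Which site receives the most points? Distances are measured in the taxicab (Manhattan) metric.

(16, 0) — d to each: A:17, B:29, C:16 → nearest is C
(18, 18) — d to each: A:11, B:9, C:12 → nearest is B
(22, 15) — d to each: A:4, B:8, C:13 → nearest is A
(6, 12) — d to each: A:17, B:27, C:6 → nearest is C
(5, 5) — d to each: A:23, B:35, C:14 → nearest is C
(15, 8) — d to each: A:10, B:22, C:7 → nearest is C
(24, 14) — d to each: A:5, B:7, C:14 → nearest is A
Tally — A:2, B:1, C:4. C captures the most (4).

C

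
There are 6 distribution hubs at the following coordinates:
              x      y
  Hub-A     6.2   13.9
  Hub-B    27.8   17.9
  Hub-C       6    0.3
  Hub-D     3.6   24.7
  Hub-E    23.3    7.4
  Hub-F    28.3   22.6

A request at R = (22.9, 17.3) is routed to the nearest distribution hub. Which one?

Compare squared distances (the ordering matches that of the actual distances):
d²(R, Hub-A) = (22.9−6.2)² + (17.3−13.9)² = 278.89 + 11.56 = 290.45
d²(R, Hub-B) = (22.9−27.8)² + (17.3−17.9)² = 24.01 + 0.36 = 24.37
d²(R, Hub-C) = (22.9−6)² + (17.3−0.3)² = 285.61 + 289 = 574.61
d²(R, Hub-D) = (22.9−3.6)² + (17.3−24.7)² = 372.49 + 54.76 = 427.25
d²(R, Hub-E) = (22.9−23.3)² + (17.3−7.4)² = 0.16 + 98.01 = 98.17
d²(R, Hub-F) = (22.9−28.3)² + (17.3−22.6)² = 29.16 + 28.09 = 57.25
Hub-B is nearest.

Hub-B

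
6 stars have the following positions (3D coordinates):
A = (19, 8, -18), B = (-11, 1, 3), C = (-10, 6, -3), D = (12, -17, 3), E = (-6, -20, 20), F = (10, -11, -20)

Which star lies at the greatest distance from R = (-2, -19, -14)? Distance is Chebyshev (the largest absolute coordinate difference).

d(R,A) = max(21, 27, 4) = 27
d(R,B) = max(9, 20, 17) = 20
d(R,C) = max(8, 25, 11) = 25
d(R,D) = max(14, 2, 17) = 17
d(R,E) = max(4, 1, 34) = 34
d(R,F) = max(12, 8, 6) = 12
The largest is to E.

E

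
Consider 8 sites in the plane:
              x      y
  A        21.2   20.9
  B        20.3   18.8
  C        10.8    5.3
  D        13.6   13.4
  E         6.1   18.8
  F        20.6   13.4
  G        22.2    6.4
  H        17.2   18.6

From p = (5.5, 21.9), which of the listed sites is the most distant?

G

Compare squared distances (the ordering matches that of the actual distances):
|pA|² = (5.5−21.2)² + (21.9−20.9)² = 246.49 + 1 = 247.49
|pB|² = (5.5−20.3)² + (21.9−18.8)² = 219.04 + 9.61 = 228.65
|pC|² = (5.5−10.8)² + (21.9−5.3)² = 28.09 + 275.56 = 303.65
|pD|² = (5.5−13.6)² + (21.9−13.4)² = 65.61 + 72.25 = 137.86
|pE|² = (5.5−6.1)² + (21.9−18.8)² = 0.36 + 9.61 = 9.97
|pF|² = (5.5−20.6)² + (21.9−13.4)² = 228.01 + 72.25 = 300.26
|pG|² = (5.5−22.2)² + (21.9−6.4)² = 278.89 + 240.25 = 519.14
|pH|² = (5.5−17.2)² + (21.9−18.6)² = 136.89 + 10.89 = 147.78
The largest is to G.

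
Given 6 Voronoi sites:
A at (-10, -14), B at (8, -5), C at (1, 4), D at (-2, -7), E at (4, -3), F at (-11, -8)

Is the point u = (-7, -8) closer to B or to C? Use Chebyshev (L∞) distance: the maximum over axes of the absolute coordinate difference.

d(u,B) = max(15, 3) = 15
d(u,C) = max(8, 12) = 12
15 > 12, so C is closer.

C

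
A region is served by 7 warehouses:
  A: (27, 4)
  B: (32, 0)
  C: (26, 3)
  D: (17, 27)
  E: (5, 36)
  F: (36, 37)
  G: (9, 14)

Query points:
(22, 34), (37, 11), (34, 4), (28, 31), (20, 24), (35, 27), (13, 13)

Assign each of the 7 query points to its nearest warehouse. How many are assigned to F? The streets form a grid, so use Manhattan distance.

(22, 34) — d to each: A:35, B:44, C:35, D:12, E:19, F:17, G:33 → nearest is D
(37, 11) — d to each: A:17, B:16, C:19, D:36, E:57, F:27, G:31 → nearest is B
(34, 4) — d to each: A:7, B:6, C:9, D:40, E:61, F:35, G:35 → nearest is B
(28, 31) — d to each: A:28, B:35, C:30, D:15, E:28, F:14, G:36 → nearest is F
(20, 24) — d to each: A:27, B:36, C:27, D:6, E:27, F:29, G:21 → nearest is D
(35, 27) — d to each: A:31, B:30, C:33, D:18, E:39, F:11, G:39 → nearest is F
(13, 13) — d to each: A:23, B:32, C:23, D:18, E:31, F:47, G:5 → nearest is G
2 of the 7 points have F as nearest.

2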